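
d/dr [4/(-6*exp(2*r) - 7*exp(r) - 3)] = (48*exp(r) + 28)*exp(r)/(6*exp(2*r) + 7*exp(r) + 3)^2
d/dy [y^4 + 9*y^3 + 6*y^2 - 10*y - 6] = 4*y^3 + 27*y^2 + 12*y - 10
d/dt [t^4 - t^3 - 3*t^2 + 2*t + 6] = 4*t^3 - 3*t^2 - 6*t + 2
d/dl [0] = 0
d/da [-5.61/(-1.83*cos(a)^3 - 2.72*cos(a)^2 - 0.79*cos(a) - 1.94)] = (30.7989*cos(a)^2 + 30.5184*cos(a) + 4.4319)*sin(a)/(1.83*cos(a)^3 + 2.72*cos(a)^2 + 0.79*cos(a) + 1.94)^2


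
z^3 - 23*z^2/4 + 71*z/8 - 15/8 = (z - 3)*(z - 5/2)*(z - 1/4)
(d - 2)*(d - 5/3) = d^2 - 11*d/3 + 10/3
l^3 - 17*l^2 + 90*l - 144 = (l - 8)*(l - 6)*(l - 3)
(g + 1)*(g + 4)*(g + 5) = g^3 + 10*g^2 + 29*g + 20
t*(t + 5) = t^2 + 5*t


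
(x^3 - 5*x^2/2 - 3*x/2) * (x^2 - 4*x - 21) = x^5 - 13*x^4/2 - 25*x^3/2 + 117*x^2/2 + 63*x/2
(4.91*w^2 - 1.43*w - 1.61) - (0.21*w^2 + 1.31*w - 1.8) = 4.7*w^2 - 2.74*w + 0.19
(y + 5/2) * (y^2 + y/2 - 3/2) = y^3 + 3*y^2 - y/4 - 15/4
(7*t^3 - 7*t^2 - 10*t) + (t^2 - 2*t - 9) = 7*t^3 - 6*t^2 - 12*t - 9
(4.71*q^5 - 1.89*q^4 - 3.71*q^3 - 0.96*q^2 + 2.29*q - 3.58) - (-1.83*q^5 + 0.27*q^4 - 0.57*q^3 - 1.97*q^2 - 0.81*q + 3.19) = 6.54*q^5 - 2.16*q^4 - 3.14*q^3 + 1.01*q^2 + 3.1*q - 6.77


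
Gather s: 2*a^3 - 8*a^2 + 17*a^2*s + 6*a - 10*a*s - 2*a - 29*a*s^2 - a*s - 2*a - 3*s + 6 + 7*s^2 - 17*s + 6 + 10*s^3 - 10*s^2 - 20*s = 2*a^3 - 8*a^2 + 2*a + 10*s^3 + s^2*(-29*a - 3) + s*(17*a^2 - 11*a - 40) + 12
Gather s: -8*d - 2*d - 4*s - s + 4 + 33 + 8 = -10*d - 5*s + 45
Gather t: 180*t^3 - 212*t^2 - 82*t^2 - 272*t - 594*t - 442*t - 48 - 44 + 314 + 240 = 180*t^3 - 294*t^2 - 1308*t + 462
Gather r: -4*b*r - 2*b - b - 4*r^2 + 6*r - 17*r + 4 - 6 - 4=-3*b - 4*r^2 + r*(-4*b - 11) - 6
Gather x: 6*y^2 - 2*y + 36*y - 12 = 6*y^2 + 34*y - 12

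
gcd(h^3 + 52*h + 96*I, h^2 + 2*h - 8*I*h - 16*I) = h - 8*I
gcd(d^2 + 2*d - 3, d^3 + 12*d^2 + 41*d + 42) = d + 3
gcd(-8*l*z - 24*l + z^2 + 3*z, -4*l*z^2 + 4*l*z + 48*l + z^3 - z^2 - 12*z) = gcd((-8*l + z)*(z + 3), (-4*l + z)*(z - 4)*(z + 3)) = z + 3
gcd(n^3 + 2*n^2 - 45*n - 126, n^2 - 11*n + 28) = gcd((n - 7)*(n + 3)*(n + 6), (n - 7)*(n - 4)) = n - 7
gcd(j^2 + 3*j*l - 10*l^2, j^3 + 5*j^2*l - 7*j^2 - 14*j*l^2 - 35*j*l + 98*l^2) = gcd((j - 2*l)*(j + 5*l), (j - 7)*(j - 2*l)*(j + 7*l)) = j - 2*l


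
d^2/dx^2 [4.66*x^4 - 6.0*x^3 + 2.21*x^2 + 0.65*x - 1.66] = 55.92*x^2 - 36.0*x + 4.42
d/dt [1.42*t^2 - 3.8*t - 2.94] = 2.84*t - 3.8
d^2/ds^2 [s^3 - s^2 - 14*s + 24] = 6*s - 2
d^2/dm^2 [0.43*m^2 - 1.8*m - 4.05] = 0.860000000000000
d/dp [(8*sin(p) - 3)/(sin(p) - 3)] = -21*cos(p)/(sin(p) - 3)^2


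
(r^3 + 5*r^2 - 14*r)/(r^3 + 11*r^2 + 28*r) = (r - 2)/(r + 4)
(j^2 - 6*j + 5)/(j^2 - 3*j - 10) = (j - 1)/(j + 2)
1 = 1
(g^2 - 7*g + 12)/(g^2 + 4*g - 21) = (g - 4)/(g + 7)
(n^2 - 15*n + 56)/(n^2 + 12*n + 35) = (n^2 - 15*n + 56)/(n^2 + 12*n + 35)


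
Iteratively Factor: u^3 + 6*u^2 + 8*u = (u + 2)*(u^2 + 4*u) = (u + 2)*(u + 4)*(u)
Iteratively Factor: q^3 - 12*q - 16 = (q + 2)*(q^2 - 2*q - 8) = (q - 4)*(q + 2)*(q + 2)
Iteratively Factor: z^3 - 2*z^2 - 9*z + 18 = (z + 3)*(z^2 - 5*z + 6) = (z - 2)*(z + 3)*(z - 3)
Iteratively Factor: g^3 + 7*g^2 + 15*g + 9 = (g + 1)*(g^2 + 6*g + 9) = (g + 1)*(g + 3)*(g + 3)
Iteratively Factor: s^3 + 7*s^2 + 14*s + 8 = (s + 2)*(s^2 + 5*s + 4) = (s + 2)*(s + 4)*(s + 1)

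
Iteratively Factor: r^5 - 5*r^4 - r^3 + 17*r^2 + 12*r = (r - 4)*(r^4 - r^3 - 5*r^2 - 3*r) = (r - 4)*(r - 3)*(r^3 + 2*r^2 + r) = (r - 4)*(r - 3)*(r + 1)*(r^2 + r) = (r - 4)*(r - 3)*(r + 1)^2*(r)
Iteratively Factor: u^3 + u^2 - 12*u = (u)*(u^2 + u - 12) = u*(u - 3)*(u + 4)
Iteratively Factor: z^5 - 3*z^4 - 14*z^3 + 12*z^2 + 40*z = (z + 2)*(z^4 - 5*z^3 - 4*z^2 + 20*z) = (z - 5)*(z + 2)*(z^3 - 4*z) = (z - 5)*(z - 2)*(z + 2)*(z^2 + 2*z) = z*(z - 5)*(z - 2)*(z + 2)*(z + 2)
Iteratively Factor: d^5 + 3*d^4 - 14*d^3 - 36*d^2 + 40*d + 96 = (d + 2)*(d^4 + d^3 - 16*d^2 - 4*d + 48) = (d - 2)*(d + 2)*(d^3 + 3*d^2 - 10*d - 24) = (d - 2)*(d + 2)*(d + 4)*(d^2 - d - 6) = (d - 2)*(d + 2)^2*(d + 4)*(d - 3)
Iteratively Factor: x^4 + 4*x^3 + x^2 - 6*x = (x)*(x^3 + 4*x^2 + x - 6) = x*(x - 1)*(x^2 + 5*x + 6) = x*(x - 1)*(x + 2)*(x + 3)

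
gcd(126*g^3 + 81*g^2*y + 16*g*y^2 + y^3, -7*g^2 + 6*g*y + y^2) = 7*g + y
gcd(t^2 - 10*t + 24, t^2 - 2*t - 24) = t - 6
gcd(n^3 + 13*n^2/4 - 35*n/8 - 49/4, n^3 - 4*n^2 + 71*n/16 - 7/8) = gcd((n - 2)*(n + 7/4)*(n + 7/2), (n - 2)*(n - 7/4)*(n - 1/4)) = n - 2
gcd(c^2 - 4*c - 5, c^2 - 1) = c + 1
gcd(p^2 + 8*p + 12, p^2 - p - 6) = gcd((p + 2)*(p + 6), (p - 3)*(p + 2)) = p + 2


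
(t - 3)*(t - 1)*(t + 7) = t^3 + 3*t^2 - 25*t + 21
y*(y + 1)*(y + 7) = y^3 + 8*y^2 + 7*y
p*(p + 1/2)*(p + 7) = p^3 + 15*p^2/2 + 7*p/2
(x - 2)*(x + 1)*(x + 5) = x^3 + 4*x^2 - 7*x - 10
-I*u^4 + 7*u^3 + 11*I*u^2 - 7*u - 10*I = (u + 1)*(u + 2*I)*(u + 5*I)*(-I*u + I)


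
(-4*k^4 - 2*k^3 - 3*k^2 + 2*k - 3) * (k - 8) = -4*k^5 + 30*k^4 + 13*k^3 + 26*k^2 - 19*k + 24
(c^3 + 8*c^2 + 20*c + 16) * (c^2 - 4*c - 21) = c^5 + 4*c^4 - 33*c^3 - 232*c^2 - 484*c - 336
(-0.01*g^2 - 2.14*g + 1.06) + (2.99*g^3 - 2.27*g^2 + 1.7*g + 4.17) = 2.99*g^3 - 2.28*g^2 - 0.44*g + 5.23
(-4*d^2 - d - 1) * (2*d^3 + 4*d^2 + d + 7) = -8*d^5 - 18*d^4 - 10*d^3 - 33*d^2 - 8*d - 7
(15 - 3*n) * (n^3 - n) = -3*n^4 + 15*n^3 + 3*n^2 - 15*n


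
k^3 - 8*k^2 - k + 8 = (k - 8)*(k - 1)*(k + 1)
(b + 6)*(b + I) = b^2 + 6*b + I*b + 6*I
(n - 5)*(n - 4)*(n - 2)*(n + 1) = n^4 - 10*n^3 + 27*n^2 - 2*n - 40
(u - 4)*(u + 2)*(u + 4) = u^3 + 2*u^2 - 16*u - 32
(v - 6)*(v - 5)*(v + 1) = v^3 - 10*v^2 + 19*v + 30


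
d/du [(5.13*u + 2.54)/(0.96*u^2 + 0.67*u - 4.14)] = (4.9248*u^2 + 3.4371*u - (1.92*u + 0.67)*(5.13*u + 2.54) - 21.2382)/(0.96*u^2 + 0.67*u - 4.14)^2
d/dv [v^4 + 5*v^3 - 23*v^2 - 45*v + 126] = 4*v^3 + 15*v^2 - 46*v - 45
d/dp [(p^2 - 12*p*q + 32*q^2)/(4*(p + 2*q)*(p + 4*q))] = 3*q*(3*p^2 - 8*p*q - 48*q^2)/(2*(p^4 + 12*p^3*q + 52*p^2*q^2 + 96*p*q^3 + 64*q^4))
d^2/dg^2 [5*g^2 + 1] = 10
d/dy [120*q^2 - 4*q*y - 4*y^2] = -4*q - 8*y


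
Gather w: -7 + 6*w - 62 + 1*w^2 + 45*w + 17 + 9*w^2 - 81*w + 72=10*w^2 - 30*w + 20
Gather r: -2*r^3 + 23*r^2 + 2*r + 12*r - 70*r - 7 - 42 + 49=-2*r^3 + 23*r^2 - 56*r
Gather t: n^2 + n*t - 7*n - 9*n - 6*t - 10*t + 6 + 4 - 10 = n^2 - 16*n + t*(n - 16)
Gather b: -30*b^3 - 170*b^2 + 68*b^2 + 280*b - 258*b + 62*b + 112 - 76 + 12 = -30*b^3 - 102*b^2 + 84*b + 48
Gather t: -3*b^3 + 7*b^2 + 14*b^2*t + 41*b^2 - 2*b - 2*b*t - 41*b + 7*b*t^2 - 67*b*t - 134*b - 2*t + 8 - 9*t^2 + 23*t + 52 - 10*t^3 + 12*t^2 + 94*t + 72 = -3*b^3 + 48*b^2 - 177*b - 10*t^3 + t^2*(7*b + 3) + t*(14*b^2 - 69*b + 115) + 132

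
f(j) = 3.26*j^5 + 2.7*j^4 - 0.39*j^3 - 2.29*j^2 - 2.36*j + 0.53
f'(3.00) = 1585.27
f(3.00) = 973.19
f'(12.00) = 356433.40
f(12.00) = 866148.05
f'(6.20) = 26583.64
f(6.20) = 33660.46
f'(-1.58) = 60.94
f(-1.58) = -15.19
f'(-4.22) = 4353.86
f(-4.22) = -3507.65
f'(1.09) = 28.25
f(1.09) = 3.56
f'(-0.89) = 3.40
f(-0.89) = 0.97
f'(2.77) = 1165.15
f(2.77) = 658.73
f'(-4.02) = 3552.41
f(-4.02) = -2719.06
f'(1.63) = 148.90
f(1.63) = 45.48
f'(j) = 16.3*j^4 + 10.8*j^3 - 1.17*j^2 - 4.58*j - 2.36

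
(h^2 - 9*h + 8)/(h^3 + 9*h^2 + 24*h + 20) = (h^2 - 9*h + 8)/(h^3 + 9*h^2 + 24*h + 20)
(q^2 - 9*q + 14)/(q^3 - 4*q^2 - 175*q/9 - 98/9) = 9*(q - 2)/(9*q^2 + 27*q + 14)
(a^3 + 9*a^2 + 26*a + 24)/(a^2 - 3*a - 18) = (a^2 + 6*a + 8)/(a - 6)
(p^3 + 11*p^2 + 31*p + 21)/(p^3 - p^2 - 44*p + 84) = (p^2 + 4*p + 3)/(p^2 - 8*p + 12)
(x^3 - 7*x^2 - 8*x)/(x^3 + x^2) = (x - 8)/x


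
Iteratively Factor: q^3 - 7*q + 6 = (q - 2)*(q^2 + 2*q - 3) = (q - 2)*(q - 1)*(q + 3)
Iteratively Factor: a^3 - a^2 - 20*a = (a - 5)*(a^2 + 4*a) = (a - 5)*(a + 4)*(a)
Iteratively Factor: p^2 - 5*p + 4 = (p - 4)*(p - 1)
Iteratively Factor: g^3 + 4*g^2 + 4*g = (g + 2)*(g^2 + 2*g) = g*(g + 2)*(g + 2)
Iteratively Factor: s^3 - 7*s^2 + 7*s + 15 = (s + 1)*(s^2 - 8*s + 15) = (s - 5)*(s + 1)*(s - 3)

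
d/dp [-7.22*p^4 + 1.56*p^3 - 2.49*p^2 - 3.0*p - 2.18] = -28.88*p^3 + 4.68*p^2 - 4.98*p - 3.0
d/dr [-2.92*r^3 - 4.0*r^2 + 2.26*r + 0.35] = -8.76*r^2 - 8.0*r + 2.26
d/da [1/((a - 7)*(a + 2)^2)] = ((7 - a)*(a + 2) - 2*(a - 7)^2)/((a - 7)^3*(a + 2)^3)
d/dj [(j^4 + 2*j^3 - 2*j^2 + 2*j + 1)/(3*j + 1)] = (9*j^4 + 16*j^3 - 4*j - 1)/(9*j^2 + 6*j + 1)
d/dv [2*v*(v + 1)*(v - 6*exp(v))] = -12*v^2*exp(v) + 6*v^2 - 36*v*exp(v) + 4*v - 12*exp(v)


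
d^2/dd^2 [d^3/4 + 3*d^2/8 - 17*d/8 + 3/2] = 3*d/2 + 3/4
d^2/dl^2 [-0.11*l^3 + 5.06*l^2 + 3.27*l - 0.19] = 10.12 - 0.66*l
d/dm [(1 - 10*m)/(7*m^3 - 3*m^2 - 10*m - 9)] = (140*m^3 - 51*m^2 + 6*m + 100)/(49*m^6 - 42*m^5 - 131*m^4 - 66*m^3 + 154*m^2 + 180*m + 81)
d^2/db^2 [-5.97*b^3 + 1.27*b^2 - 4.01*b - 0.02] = 2.54 - 35.82*b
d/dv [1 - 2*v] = -2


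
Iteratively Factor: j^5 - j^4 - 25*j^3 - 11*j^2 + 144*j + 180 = (j + 2)*(j^4 - 3*j^3 - 19*j^2 + 27*j + 90) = (j + 2)*(j + 3)*(j^3 - 6*j^2 - j + 30) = (j - 3)*(j + 2)*(j + 3)*(j^2 - 3*j - 10) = (j - 3)*(j + 2)^2*(j + 3)*(j - 5)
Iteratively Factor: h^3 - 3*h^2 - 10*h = (h + 2)*(h^2 - 5*h) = (h - 5)*(h + 2)*(h)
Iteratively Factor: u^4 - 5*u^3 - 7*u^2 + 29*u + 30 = (u + 1)*(u^3 - 6*u^2 - u + 30) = (u + 1)*(u + 2)*(u^2 - 8*u + 15) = (u - 5)*(u + 1)*(u + 2)*(u - 3)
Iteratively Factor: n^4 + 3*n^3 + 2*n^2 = (n + 1)*(n^3 + 2*n^2) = (n + 1)*(n + 2)*(n^2) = n*(n + 1)*(n + 2)*(n)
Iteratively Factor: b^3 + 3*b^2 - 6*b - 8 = (b - 2)*(b^2 + 5*b + 4) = (b - 2)*(b + 4)*(b + 1)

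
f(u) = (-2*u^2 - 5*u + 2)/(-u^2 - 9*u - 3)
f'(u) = (-4*u - 5)/(-u^2 - 9*u - 3) + (2*u + 9)*(-2*u^2 - 5*u + 2)/(-u^2 - 9*u - 3)^2 = (13*u^2 + 16*u + 33)/(u^4 + 18*u^3 + 87*u^2 + 54*u + 9)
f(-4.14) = -0.68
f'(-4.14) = 0.65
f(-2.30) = 0.24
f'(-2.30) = 0.42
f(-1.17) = 0.83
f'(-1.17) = 0.85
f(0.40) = 0.05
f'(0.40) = 0.91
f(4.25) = 0.93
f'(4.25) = 0.10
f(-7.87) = -14.00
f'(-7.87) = 20.51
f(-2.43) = 0.18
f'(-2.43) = 0.42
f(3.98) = 0.91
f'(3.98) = 0.10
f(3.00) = 0.79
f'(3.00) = 0.13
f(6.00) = 1.08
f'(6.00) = 0.07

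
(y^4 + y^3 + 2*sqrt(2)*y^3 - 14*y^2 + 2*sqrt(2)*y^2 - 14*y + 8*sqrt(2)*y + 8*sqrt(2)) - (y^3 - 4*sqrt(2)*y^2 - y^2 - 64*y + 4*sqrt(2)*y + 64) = y^4 + 2*sqrt(2)*y^3 - 13*y^2 + 6*sqrt(2)*y^2 + 4*sqrt(2)*y + 50*y - 64 + 8*sqrt(2)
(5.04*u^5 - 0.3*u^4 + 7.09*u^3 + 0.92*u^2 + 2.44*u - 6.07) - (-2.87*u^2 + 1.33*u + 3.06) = 5.04*u^5 - 0.3*u^4 + 7.09*u^3 + 3.79*u^2 + 1.11*u - 9.13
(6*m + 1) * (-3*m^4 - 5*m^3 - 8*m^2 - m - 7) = -18*m^5 - 33*m^4 - 53*m^3 - 14*m^2 - 43*m - 7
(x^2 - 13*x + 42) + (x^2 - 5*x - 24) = 2*x^2 - 18*x + 18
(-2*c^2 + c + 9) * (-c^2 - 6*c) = 2*c^4 + 11*c^3 - 15*c^2 - 54*c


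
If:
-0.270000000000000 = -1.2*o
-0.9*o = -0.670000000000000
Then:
No Solution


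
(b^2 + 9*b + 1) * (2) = 2*b^2 + 18*b + 2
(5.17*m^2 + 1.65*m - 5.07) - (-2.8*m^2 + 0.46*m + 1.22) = 7.97*m^2 + 1.19*m - 6.29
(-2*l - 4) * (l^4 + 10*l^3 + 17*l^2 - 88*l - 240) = -2*l^5 - 24*l^4 - 74*l^3 + 108*l^2 + 832*l + 960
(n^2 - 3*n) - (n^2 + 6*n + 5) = -9*n - 5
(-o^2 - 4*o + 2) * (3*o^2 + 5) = -3*o^4 - 12*o^3 + o^2 - 20*o + 10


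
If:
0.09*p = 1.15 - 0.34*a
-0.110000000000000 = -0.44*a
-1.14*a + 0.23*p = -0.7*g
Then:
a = 0.25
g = -3.48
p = 11.83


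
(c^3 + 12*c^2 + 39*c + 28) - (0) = c^3 + 12*c^2 + 39*c + 28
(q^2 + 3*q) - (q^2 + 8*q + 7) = -5*q - 7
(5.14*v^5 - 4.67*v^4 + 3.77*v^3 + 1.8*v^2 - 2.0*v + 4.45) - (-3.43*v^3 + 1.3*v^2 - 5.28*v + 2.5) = 5.14*v^5 - 4.67*v^4 + 7.2*v^3 + 0.5*v^2 + 3.28*v + 1.95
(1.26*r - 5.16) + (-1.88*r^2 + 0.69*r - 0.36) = -1.88*r^2 + 1.95*r - 5.52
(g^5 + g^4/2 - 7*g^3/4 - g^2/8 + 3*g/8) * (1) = g^5 + g^4/2 - 7*g^3/4 - g^2/8 + 3*g/8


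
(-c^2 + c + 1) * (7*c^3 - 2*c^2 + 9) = -7*c^5 + 9*c^4 + 5*c^3 - 11*c^2 + 9*c + 9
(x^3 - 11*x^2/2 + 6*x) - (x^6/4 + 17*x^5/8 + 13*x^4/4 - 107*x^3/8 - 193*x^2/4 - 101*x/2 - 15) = -x^6/4 - 17*x^5/8 - 13*x^4/4 + 115*x^3/8 + 171*x^2/4 + 113*x/2 + 15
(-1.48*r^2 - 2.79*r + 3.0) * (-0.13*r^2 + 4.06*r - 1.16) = 0.1924*r^4 - 5.6461*r^3 - 10.0006*r^2 + 15.4164*r - 3.48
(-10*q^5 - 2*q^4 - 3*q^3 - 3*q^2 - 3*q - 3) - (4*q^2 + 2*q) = -10*q^5 - 2*q^4 - 3*q^3 - 7*q^2 - 5*q - 3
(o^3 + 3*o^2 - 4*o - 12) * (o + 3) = o^4 + 6*o^3 + 5*o^2 - 24*o - 36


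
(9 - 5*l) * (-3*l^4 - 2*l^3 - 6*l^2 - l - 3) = 15*l^5 - 17*l^4 + 12*l^3 - 49*l^2 + 6*l - 27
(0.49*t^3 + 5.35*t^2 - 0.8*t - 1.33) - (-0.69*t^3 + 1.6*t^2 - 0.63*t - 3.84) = 1.18*t^3 + 3.75*t^2 - 0.17*t + 2.51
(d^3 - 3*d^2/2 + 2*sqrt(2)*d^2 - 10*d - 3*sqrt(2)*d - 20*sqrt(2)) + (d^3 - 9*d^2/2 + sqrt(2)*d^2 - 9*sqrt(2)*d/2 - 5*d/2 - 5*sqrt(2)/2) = 2*d^3 - 6*d^2 + 3*sqrt(2)*d^2 - 25*d/2 - 15*sqrt(2)*d/2 - 45*sqrt(2)/2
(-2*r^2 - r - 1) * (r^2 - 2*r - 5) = -2*r^4 + 3*r^3 + 11*r^2 + 7*r + 5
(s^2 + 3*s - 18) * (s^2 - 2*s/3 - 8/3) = s^4 + 7*s^3/3 - 68*s^2/3 + 4*s + 48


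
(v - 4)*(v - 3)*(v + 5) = v^3 - 2*v^2 - 23*v + 60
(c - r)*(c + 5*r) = c^2 + 4*c*r - 5*r^2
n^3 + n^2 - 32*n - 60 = (n - 6)*(n + 2)*(n + 5)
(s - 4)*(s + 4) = s^2 - 16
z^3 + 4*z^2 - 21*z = z*(z - 3)*(z + 7)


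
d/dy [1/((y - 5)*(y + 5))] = -2*y/(y^4 - 50*y^2 + 625)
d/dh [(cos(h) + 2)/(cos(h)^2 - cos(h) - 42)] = (cos(h)^2 + 4*cos(h) + 40)*sin(h)/(sin(h)^2 + cos(h) + 41)^2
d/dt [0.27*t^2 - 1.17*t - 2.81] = 0.54*t - 1.17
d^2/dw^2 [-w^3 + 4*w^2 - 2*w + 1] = 8 - 6*w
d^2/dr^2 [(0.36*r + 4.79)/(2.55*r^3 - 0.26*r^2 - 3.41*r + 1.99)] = (14.0454*r^5 + 372.33162*r^4 - 44.502888*r^3 - 269.887686*r^2 - 119.242662*r + 121.239738)/(16.581375*r^9 - 5.07195*r^8 - 66.003435*r^7 + 52.367329*r^6 + 80.347197*r^5 - 112.490616*r^4 + 1.22894799999999*r^3 + 66.330879*r^2 - 40.511823*r + 7.880599)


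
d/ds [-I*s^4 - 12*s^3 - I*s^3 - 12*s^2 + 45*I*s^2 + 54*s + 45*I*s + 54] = -4*I*s^3 + s^2*(-36 - 3*I) + s*(-24 + 90*I) + 54 + 45*I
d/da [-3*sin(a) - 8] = -3*cos(a)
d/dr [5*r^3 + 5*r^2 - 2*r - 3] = 15*r^2 + 10*r - 2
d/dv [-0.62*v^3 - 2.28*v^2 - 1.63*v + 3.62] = -1.86*v^2 - 4.56*v - 1.63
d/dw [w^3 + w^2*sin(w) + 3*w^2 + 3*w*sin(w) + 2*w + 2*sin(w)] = w^2*cos(w) + 3*w^2 + 2*w*sin(w) + 3*w*cos(w) + 6*w + 3*sin(w) + 2*cos(w) + 2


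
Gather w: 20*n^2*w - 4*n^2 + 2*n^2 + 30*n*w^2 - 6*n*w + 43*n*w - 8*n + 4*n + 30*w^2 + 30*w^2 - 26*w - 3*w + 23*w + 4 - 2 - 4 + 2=-2*n^2 - 4*n + w^2*(30*n + 60) + w*(20*n^2 + 37*n - 6)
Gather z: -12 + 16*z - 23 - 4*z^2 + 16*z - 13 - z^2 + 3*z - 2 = -5*z^2 + 35*z - 50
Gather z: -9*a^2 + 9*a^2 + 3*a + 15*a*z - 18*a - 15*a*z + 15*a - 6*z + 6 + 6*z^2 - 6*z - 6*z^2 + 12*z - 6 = 0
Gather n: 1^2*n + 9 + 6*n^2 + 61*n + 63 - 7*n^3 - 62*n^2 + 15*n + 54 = -7*n^3 - 56*n^2 + 77*n + 126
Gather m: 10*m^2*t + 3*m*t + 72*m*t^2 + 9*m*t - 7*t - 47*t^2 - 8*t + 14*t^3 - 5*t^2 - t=10*m^2*t + m*(72*t^2 + 12*t) + 14*t^3 - 52*t^2 - 16*t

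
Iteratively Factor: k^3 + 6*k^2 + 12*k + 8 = (k + 2)*(k^2 + 4*k + 4) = (k + 2)^2*(k + 2)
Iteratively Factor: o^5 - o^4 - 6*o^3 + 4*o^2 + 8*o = (o - 2)*(o^4 + o^3 - 4*o^2 - 4*o) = (o - 2)^2*(o^3 + 3*o^2 + 2*o) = o*(o - 2)^2*(o^2 + 3*o + 2) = o*(o - 2)^2*(o + 2)*(o + 1)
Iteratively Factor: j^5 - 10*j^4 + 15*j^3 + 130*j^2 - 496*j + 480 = (j - 3)*(j^4 - 7*j^3 - 6*j^2 + 112*j - 160) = (j - 3)*(j - 2)*(j^3 - 5*j^2 - 16*j + 80) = (j - 5)*(j - 3)*(j - 2)*(j^2 - 16) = (j - 5)*(j - 4)*(j - 3)*(j - 2)*(j + 4)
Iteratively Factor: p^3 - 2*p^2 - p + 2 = (p - 2)*(p^2 - 1) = (p - 2)*(p + 1)*(p - 1)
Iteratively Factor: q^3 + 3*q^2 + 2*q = (q)*(q^2 + 3*q + 2) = q*(q + 2)*(q + 1)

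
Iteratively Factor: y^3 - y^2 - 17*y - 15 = (y + 3)*(y^2 - 4*y - 5) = (y + 1)*(y + 3)*(y - 5)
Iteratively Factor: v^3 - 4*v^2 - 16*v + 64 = (v - 4)*(v^2 - 16) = (v - 4)*(v + 4)*(v - 4)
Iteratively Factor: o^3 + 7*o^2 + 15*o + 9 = (o + 1)*(o^2 + 6*o + 9) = (o + 1)*(o + 3)*(o + 3)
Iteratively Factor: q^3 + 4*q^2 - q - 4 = (q + 4)*(q^2 - 1) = (q - 1)*(q + 4)*(q + 1)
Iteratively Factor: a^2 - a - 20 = (a - 5)*(a + 4)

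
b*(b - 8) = b^2 - 8*b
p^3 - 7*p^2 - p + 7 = (p - 7)*(p - 1)*(p + 1)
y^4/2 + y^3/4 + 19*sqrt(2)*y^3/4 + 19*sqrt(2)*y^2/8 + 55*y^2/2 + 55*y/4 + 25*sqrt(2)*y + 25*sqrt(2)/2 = (y/2 + sqrt(2))*(y + 1/2)*(y + 5*sqrt(2)/2)*(y + 5*sqrt(2))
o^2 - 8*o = o*(o - 8)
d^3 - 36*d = d*(d - 6)*(d + 6)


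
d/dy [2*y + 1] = 2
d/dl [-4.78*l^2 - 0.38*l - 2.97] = -9.56*l - 0.38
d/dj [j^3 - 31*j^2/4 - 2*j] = 3*j^2 - 31*j/2 - 2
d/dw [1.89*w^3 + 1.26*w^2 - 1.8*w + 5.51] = 5.67*w^2 + 2.52*w - 1.8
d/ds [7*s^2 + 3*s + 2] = 14*s + 3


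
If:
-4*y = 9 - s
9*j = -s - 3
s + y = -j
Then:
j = -24/41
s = 93/41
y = -69/41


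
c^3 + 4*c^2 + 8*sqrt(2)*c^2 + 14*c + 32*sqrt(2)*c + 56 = (c + 4)*(c + sqrt(2))*(c + 7*sqrt(2))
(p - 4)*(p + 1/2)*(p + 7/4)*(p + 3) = p^4 + 5*p^3/4 - 107*p^2/8 - 223*p/8 - 21/2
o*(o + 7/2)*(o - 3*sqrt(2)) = o^3 - 3*sqrt(2)*o^2 + 7*o^2/2 - 21*sqrt(2)*o/2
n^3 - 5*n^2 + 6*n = n*(n - 3)*(n - 2)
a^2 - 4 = (a - 2)*(a + 2)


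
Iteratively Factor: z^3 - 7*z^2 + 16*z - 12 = (z - 2)*(z^2 - 5*z + 6) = (z - 2)^2*(z - 3)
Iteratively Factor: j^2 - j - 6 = (j + 2)*(j - 3)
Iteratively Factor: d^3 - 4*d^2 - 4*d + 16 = (d - 4)*(d^2 - 4) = (d - 4)*(d + 2)*(d - 2)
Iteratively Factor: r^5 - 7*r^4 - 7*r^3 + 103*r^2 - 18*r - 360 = (r + 3)*(r^4 - 10*r^3 + 23*r^2 + 34*r - 120) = (r + 2)*(r + 3)*(r^3 - 12*r^2 + 47*r - 60) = (r - 3)*(r + 2)*(r + 3)*(r^2 - 9*r + 20) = (r - 4)*(r - 3)*(r + 2)*(r + 3)*(r - 5)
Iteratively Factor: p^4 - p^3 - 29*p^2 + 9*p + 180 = (p - 3)*(p^3 + 2*p^2 - 23*p - 60) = (p - 5)*(p - 3)*(p^2 + 7*p + 12) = (p - 5)*(p - 3)*(p + 4)*(p + 3)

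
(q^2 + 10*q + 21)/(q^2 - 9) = (q + 7)/(q - 3)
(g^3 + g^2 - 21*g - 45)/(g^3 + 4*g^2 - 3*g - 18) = (g - 5)/(g - 2)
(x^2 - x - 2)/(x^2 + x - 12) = (x^2 - x - 2)/(x^2 + x - 12)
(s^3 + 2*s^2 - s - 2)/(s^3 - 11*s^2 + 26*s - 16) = (s^2 + 3*s + 2)/(s^2 - 10*s + 16)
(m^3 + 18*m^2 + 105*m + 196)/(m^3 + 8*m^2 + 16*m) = (m^2 + 14*m + 49)/(m*(m + 4))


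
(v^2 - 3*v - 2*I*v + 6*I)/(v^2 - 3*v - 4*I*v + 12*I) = (v - 2*I)/(v - 4*I)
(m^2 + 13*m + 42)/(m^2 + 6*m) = (m + 7)/m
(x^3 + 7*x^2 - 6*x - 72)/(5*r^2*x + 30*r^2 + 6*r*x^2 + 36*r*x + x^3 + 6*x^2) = (x^2 + x - 12)/(5*r^2 + 6*r*x + x^2)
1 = 1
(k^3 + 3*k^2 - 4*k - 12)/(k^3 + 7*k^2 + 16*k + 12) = (k - 2)/(k + 2)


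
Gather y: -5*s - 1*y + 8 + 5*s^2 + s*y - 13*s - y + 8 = 5*s^2 - 18*s + y*(s - 2) + 16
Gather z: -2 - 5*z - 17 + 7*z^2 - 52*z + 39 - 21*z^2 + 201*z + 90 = -14*z^2 + 144*z + 110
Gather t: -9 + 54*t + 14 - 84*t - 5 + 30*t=0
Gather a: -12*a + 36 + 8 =44 - 12*a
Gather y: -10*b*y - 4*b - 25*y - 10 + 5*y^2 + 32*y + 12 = -4*b + 5*y^2 + y*(7 - 10*b) + 2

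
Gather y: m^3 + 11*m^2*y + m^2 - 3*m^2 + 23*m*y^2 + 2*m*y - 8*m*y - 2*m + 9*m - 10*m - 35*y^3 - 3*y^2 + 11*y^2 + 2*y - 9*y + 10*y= m^3 - 2*m^2 - 3*m - 35*y^3 + y^2*(23*m + 8) + y*(11*m^2 - 6*m + 3)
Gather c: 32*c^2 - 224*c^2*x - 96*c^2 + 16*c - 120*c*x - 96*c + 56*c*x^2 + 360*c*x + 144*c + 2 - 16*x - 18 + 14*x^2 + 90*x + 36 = c^2*(-224*x - 64) + c*(56*x^2 + 240*x + 64) + 14*x^2 + 74*x + 20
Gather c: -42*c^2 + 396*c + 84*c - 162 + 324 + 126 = -42*c^2 + 480*c + 288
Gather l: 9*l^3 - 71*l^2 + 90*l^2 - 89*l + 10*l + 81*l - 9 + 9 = 9*l^3 + 19*l^2 + 2*l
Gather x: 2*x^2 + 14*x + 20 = 2*x^2 + 14*x + 20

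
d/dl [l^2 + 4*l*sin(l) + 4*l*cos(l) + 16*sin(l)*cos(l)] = 4*sqrt(2)*l*cos(l + pi/4) + 2*l + 4*sqrt(2)*sin(l + pi/4) + 16*cos(2*l)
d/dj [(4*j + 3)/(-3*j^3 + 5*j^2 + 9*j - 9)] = (24*j^3 + 7*j^2 - 30*j - 63)/(9*j^6 - 30*j^5 - 29*j^4 + 144*j^3 - 9*j^2 - 162*j + 81)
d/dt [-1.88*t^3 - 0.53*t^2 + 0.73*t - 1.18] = -5.64*t^2 - 1.06*t + 0.73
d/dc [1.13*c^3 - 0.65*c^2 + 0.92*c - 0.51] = 3.39*c^2 - 1.3*c + 0.92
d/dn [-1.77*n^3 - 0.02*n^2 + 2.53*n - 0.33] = -5.31*n^2 - 0.04*n + 2.53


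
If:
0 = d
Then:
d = 0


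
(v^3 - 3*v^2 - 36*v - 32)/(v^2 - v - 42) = (-v^3 + 3*v^2 + 36*v + 32)/(-v^2 + v + 42)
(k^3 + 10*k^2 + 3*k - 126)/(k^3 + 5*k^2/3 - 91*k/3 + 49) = 3*(k + 6)/(3*k - 7)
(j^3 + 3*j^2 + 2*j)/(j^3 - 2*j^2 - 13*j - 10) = j/(j - 5)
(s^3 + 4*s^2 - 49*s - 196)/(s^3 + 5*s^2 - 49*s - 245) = (s + 4)/(s + 5)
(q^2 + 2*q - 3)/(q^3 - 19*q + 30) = (q^2 + 2*q - 3)/(q^3 - 19*q + 30)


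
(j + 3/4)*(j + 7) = j^2 + 31*j/4 + 21/4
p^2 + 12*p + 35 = (p + 5)*(p + 7)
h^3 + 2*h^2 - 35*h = h*(h - 5)*(h + 7)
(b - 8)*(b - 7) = b^2 - 15*b + 56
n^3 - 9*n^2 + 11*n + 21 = (n - 7)*(n - 3)*(n + 1)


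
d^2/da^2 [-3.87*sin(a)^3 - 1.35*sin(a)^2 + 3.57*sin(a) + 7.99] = -0.6675*sin(a) - 8.7075*sin(3*a) - 2.7*cos(2*a)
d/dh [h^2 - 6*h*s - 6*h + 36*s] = 2*h - 6*s - 6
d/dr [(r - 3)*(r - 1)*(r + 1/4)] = 3*r^2 - 15*r/2 + 2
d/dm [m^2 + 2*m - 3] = 2*m + 2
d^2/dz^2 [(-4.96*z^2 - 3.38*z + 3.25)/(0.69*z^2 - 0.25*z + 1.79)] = (-4.929636*z^3 + 46.040526*z^2 + 21.684078*z - 42.431672)/(0.328509*z^6 - 0.357075*z^5 + 2.686032*z^4 - 1.868275*z^3 + 6.968112*z^2 - 2.403075*z + 5.735339)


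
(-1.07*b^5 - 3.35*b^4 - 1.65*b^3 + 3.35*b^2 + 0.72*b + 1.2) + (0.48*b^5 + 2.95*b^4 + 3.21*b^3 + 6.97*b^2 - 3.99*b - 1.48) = -0.59*b^5 - 0.4*b^4 + 1.56*b^3 + 10.32*b^2 - 3.27*b - 0.28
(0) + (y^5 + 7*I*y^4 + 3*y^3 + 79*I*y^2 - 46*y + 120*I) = y^5 + 7*I*y^4 + 3*y^3 + 79*I*y^2 - 46*y + 120*I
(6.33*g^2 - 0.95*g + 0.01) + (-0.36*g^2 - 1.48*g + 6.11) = 5.97*g^2 - 2.43*g + 6.12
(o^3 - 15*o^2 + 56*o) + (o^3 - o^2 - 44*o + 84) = 2*o^3 - 16*o^2 + 12*o + 84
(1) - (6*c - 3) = 4 - 6*c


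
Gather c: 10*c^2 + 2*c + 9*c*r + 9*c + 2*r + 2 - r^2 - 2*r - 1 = 10*c^2 + c*(9*r + 11) - r^2 + 1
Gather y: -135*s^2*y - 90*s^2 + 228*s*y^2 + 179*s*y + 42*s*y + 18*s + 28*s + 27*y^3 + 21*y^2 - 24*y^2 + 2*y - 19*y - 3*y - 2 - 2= -90*s^2 + 46*s + 27*y^3 + y^2*(228*s - 3) + y*(-135*s^2 + 221*s - 20) - 4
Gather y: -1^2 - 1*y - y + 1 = -2*y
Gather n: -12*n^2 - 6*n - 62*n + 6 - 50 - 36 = -12*n^2 - 68*n - 80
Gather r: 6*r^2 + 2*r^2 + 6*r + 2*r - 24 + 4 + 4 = 8*r^2 + 8*r - 16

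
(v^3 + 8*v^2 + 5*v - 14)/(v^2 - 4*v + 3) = (v^2 + 9*v + 14)/(v - 3)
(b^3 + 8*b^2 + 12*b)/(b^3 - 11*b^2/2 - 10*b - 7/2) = 2*b*(b^2 + 8*b + 12)/(2*b^3 - 11*b^2 - 20*b - 7)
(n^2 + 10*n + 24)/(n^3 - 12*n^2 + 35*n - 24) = (n^2 + 10*n + 24)/(n^3 - 12*n^2 + 35*n - 24)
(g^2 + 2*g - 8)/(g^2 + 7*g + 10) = (g^2 + 2*g - 8)/(g^2 + 7*g + 10)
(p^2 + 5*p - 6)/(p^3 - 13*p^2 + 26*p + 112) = (p^2 + 5*p - 6)/(p^3 - 13*p^2 + 26*p + 112)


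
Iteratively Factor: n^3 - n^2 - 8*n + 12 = (n - 2)*(n^2 + n - 6) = (n - 2)*(n + 3)*(n - 2)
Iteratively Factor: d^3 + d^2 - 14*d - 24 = (d + 2)*(d^2 - d - 12) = (d + 2)*(d + 3)*(d - 4)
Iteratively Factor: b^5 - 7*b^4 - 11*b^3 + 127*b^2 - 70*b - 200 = (b - 5)*(b^4 - 2*b^3 - 21*b^2 + 22*b + 40) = (b - 5)^2*(b^3 + 3*b^2 - 6*b - 8) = (b - 5)^2*(b + 4)*(b^2 - b - 2) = (b - 5)^2*(b + 1)*(b + 4)*(b - 2)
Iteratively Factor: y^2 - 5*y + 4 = (y - 4)*(y - 1)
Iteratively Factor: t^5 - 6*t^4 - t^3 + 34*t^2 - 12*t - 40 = (t + 2)*(t^4 - 8*t^3 + 15*t^2 + 4*t - 20) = (t - 2)*(t + 2)*(t^3 - 6*t^2 + 3*t + 10) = (t - 5)*(t - 2)*(t + 2)*(t^2 - t - 2) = (t - 5)*(t - 2)^2*(t + 2)*(t + 1)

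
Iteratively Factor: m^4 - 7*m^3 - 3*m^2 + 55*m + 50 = (m + 1)*(m^3 - 8*m^2 + 5*m + 50) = (m - 5)*(m + 1)*(m^2 - 3*m - 10) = (m - 5)^2*(m + 1)*(m + 2)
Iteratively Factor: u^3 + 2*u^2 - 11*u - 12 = (u + 4)*(u^2 - 2*u - 3) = (u + 1)*(u + 4)*(u - 3)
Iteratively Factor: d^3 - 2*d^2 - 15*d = (d + 3)*(d^2 - 5*d) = (d - 5)*(d + 3)*(d)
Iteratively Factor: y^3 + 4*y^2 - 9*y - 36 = (y + 3)*(y^2 + y - 12) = (y + 3)*(y + 4)*(y - 3)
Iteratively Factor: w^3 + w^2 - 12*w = (w)*(w^2 + w - 12) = w*(w - 3)*(w + 4)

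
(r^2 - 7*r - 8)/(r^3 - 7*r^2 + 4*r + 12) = (r - 8)/(r^2 - 8*r + 12)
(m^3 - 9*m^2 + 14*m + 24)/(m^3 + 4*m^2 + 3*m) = (m^2 - 10*m + 24)/(m*(m + 3))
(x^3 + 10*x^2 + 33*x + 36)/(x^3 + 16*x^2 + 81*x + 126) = (x^2 + 7*x + 12)/(x^2 + 13*x + 42)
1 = 1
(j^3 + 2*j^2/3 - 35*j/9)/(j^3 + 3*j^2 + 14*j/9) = (3*j - 5)/(3*j + 2)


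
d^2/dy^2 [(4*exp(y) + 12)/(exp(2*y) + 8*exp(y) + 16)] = 4*(exp(2*y) - 4*exp(y) - 8)*exp(y)/(exp(4*y) + 16*exp(3*y) + 96*exp(2*y) + 256*exp(y) + 256)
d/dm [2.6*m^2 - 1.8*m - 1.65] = 5.2*m - 1.8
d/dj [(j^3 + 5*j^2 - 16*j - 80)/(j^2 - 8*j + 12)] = (j^4 - 16*j^3 + 12*j^2 + 280*j - 832)/(j^4 - 16*j^3 + 88*j^2 - 192*j + 144)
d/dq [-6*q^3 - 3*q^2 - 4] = 6*q*(-3*q - 1)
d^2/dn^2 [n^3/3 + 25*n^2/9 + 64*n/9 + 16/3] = 2*n + 50/9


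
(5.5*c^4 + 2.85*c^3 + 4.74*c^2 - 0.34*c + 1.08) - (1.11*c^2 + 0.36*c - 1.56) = 5.5*c^4 + 2.85*c^3 + 3.63*c^2 - 0.7*c + 2.64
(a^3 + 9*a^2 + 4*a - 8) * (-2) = -2*a^3 - 18*a^2 - 8*a + 16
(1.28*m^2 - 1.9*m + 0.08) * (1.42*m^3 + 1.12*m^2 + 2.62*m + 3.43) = 1.8176*m^5 - 1.2644*m^4 + 1.3392*m^3 - 0.497999999999999*m^2 - 6.3074*m + 0.2744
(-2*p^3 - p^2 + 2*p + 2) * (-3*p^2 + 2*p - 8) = 6*p^5 - p^4 + 8*p^3 + 6*p^2 - 12*p - 16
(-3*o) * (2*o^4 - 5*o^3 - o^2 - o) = -6*o^5 + 15*o^4 + 3*o^3 + 3*o^2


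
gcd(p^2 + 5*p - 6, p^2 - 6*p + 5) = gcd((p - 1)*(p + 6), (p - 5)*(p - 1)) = p - 1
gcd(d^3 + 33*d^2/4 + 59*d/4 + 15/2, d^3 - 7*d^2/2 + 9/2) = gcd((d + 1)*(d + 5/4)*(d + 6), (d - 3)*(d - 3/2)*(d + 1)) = d + 1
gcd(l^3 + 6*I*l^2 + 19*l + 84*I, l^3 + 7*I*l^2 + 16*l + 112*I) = l^2 + 3*I*l + 28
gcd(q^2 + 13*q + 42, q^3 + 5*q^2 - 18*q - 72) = q + 6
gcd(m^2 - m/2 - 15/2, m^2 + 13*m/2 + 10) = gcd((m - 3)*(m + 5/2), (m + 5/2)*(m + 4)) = m + 5/2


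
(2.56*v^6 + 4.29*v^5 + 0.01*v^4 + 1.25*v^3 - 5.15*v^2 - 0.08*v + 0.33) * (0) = 0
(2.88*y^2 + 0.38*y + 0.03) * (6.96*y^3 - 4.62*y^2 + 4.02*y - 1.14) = 20.0448*y^5 - 10.6608*y^4 + 10.0308*y^3 - 1.8942*y^2 - 0.3126*y - 0.0342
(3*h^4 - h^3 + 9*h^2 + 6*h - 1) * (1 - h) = -3*h^5 + 4*h^4 - 10*h^3 + 3*h^2 + 7*h - 1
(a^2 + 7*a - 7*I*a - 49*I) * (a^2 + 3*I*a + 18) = a^4 + 7*a^3 - 4*I*a^3 + 39*a^2 - 28*I*a^2 + 273*a - 126*I*a - 882*I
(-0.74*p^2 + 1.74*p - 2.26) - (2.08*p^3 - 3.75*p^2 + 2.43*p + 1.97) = -2.08*p^3 + 3.01*p^2 - 0.69*p - 4.23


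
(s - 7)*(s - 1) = s^2 - 8*s + 7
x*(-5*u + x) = -5*u*x + x^2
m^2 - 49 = (m - 7)*(m + 7)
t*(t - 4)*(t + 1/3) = t^3 - 11*t^2/3 - 4*t/3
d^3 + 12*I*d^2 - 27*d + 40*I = (d - I)*(d + 5*I)*(d + 8*I)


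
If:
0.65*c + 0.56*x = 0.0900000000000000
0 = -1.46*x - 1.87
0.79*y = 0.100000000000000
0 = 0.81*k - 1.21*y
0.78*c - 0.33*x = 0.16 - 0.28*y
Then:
No Solution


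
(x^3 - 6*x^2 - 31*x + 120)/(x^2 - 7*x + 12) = (x^2 - 3*x - 40)/(x - 4)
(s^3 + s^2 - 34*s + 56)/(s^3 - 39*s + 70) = (s - 4)/(s - 5)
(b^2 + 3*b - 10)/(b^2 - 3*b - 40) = (b - 2)/(b - 8)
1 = 1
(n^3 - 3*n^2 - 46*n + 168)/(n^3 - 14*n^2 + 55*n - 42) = (n^2 + 3*n - 28)/(n^2 - 8*n + 7)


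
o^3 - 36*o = o*(o - 6)*(o + 6)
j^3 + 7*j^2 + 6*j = j*(j + 1)*(j + 6)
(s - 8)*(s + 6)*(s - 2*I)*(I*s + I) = I*s^4 + 2*s^3 - I*s^3 - 2*s^2 - 50*I*s^2 - 100*s - 48*I*s - 96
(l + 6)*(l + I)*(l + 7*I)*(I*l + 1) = I*l^4 - 7*l^3 + 6*I*l^3 - 42*l^2 + I*l^2 - 7*l + 6*I*l - 42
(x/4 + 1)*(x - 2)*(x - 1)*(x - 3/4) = x^4/4 + x^3/16 - 43*x^2/16 + 31*x/8 - 3/2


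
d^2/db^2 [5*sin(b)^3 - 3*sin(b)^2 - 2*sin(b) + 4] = -45*sin(b)^3 + 12*sin(b)^2 + 32*sin(b) - 6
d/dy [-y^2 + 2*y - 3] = 2 - 2*y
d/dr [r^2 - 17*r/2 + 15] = 2*r - 17/2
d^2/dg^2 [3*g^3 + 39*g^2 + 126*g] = 18*g + 78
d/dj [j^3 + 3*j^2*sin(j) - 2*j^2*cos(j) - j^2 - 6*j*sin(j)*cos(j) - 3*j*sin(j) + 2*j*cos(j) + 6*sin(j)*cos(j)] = 2*j^2*sin(j) + 3*j^2*cos(j) + 3*j^2 + 4*j*sin(j) - 7*j*cos(j) - 6*j*cos(2*j) - 2*j - 3*sin(j) - 3*sin(2*j) + 2*cos(j) + 6*cos(2*j)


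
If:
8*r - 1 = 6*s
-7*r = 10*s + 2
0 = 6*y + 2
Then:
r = -1/61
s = -23/122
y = -1/3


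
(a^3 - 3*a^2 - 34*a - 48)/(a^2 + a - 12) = (a^3 - 3*a^2 - 34*a - 48)/(a^2 + a - 12)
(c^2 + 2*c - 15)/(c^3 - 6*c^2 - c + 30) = (c + 5)/(c^2 - 3*c - 10)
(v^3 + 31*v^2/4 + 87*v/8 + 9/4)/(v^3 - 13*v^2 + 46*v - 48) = (8*v^3 + 62*v^2 + 87*v + 18)/(8*(v^3 - 13*v^2 + 46*v - 48))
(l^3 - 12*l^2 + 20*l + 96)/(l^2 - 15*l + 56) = (l^2 - 4*l - 12)/(l - 7)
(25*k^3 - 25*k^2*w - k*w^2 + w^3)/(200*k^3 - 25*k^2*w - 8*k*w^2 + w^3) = (-k + w)/(-8*k + w)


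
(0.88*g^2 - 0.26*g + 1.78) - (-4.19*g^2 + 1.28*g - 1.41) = 5.07*g^2 - 1.54*g + 3.19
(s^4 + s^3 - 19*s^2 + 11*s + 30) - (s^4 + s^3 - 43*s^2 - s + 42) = 24*s^2 + 12*s - 12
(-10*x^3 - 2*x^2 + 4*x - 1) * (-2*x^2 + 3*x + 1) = 20*x^5 - 26*x^4 - 24*x^3 + 12*x^2 + x - 1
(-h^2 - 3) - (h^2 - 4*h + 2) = -2*h^2 + 4*h - 5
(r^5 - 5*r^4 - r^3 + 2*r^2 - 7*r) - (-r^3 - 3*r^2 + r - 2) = r^5 - 5*r^4 + 5*r^2 - 8*r + 2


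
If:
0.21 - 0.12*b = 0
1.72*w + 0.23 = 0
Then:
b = 1.75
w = -0.13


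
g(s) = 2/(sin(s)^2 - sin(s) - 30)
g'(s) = 2*(-2*sin(s)*cos(s) + cos(s))/(sin(s)^2 - sin(s) - 30)^2 = 2*(1 - 2*sin(s))*cos(s)/(sin(s) + cos(s)^2 + 29)^2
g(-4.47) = -0.07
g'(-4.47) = 0.00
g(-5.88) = -0.07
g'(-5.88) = 0.00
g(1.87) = -0.07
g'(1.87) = 0.00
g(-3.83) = -0.07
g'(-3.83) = 0.00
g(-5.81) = -0.07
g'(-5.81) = 0.00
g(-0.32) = -0.07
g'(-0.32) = 0.00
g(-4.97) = -0.07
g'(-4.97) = -0.00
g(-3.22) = -0.07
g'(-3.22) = -0.00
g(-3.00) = -0.07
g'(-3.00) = 0.00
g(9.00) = -0.07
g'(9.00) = 0.00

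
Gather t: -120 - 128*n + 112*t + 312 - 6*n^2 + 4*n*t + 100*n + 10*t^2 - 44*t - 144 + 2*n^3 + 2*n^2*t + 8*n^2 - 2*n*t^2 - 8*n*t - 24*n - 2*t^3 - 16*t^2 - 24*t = 2*n^3 + 2*n^2 - 52*n - 2*t^3 + t^2*(-2*n - 6) + t*(2*n^2 - 4*n + 44) + 48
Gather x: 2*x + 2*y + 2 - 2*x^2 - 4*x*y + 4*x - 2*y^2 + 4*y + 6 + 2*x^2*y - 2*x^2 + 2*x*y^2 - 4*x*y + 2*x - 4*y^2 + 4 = x^2*(2*y - 4) + x*(2*y^2 - 8*y + 8) - 6*y^2 + 6*y + 12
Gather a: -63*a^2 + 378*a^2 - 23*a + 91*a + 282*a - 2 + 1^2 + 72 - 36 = 315*a^2 + 350*a + 35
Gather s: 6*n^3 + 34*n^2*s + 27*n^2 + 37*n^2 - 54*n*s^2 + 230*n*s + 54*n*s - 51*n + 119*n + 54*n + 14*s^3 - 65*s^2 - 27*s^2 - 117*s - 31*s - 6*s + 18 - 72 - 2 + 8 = 6*n^3 + 64*n^2 + 122*n + 14*s^3 + s^2*(-54*n - 92) + s*(34*n^2 + 284*n - 154) - 48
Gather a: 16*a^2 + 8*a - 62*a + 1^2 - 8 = 16*a^2 - 54*a - 7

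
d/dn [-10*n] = -10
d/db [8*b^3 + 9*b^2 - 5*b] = 24*b^2 + 18*b - 5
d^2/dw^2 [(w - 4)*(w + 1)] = 2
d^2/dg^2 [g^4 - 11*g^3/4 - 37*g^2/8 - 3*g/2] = 12*g^2 - 33*g/2 - 37/4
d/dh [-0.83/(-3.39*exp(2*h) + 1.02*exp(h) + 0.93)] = (0.8466 - 5.6274*exp(h))*exp(h)/(-3.39*exp(2*h) + 1.02*exp(h) + 0.93)^2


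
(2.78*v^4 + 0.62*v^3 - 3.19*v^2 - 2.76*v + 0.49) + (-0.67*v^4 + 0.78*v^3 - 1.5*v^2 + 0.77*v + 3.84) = 2.11*v^4 + 1.4*v^3 - 4.69*v^2 - 1.99*v + 4.33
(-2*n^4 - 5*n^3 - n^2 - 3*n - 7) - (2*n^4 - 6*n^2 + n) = -4*n^4 - 5*n^3 + 5*n^2 - 4*n - 7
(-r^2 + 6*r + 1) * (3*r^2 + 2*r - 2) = -3*r^4 + 16*r^3 + 17*r^2 - 10*r - 2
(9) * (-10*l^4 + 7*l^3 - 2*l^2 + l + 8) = -90*l^4 + 63*l^3 - 18*l^2 + 9*l + 72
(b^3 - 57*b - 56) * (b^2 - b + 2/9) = b^5 - b^4 - 511*b^3/9 + b^2 + 130*b/3 - 112/9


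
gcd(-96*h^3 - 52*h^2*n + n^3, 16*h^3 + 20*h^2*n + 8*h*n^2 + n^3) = 2*h + n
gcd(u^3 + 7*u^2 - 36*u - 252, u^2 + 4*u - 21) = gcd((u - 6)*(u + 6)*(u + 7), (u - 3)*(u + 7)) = u + 7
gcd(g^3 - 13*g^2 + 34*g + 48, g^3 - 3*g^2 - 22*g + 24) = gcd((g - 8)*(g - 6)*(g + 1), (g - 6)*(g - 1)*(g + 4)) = g - 6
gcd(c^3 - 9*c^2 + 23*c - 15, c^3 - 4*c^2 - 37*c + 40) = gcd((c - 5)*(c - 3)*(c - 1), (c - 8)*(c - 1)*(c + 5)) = c - 1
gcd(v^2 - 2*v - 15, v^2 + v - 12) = 1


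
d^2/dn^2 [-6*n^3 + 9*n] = -36*n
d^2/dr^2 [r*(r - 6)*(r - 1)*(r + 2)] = 12*r^2 - 30*r - 16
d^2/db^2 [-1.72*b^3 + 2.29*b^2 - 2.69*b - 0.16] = 4.58 - 10.32*b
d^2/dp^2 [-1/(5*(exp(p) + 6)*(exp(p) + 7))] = (-4*exp(3*p) - 39*exp(2*p) - exp(p) + 546)*exp(p)/(5*(exp(6*p) + 39*exp(5*p) + 633*exp(4*p) + 5473*exp(3*p) + 26586*exp(2*p) + 68796*exp(p) + 74088))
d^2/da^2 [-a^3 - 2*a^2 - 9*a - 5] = -6*a - 4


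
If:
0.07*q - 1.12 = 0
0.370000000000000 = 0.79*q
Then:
No Solution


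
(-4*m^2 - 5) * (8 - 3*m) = 12*m^3 - 32*m^2 + 15*m - 40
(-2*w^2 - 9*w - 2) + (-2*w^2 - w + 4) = -4*w^2 - 10*w + 2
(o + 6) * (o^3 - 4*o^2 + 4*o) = o^4 + 2*o^3 - 20*o^2 + 24*o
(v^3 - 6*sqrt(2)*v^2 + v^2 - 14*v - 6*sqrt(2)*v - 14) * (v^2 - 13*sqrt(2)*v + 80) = v^5 - 19*sqrt(2)*v^4 + v^4 - 19*sqrt(2)*v^3 + 222*v^3 - 298*sqrt(2)*v^2 + 222*v^2 - 1120*v - 298*sqrt(2)*v - 1120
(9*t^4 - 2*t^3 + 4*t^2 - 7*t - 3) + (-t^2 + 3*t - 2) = 9*t^4 - 2*t^3 + 3*t^2 - 4*t - 5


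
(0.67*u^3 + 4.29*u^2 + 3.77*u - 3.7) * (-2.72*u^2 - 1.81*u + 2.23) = -1.8224*u^5 - 12.8815*u^4 - 16.5252*u^3 + 12.807*u^2 + 15.1041*u - 8.251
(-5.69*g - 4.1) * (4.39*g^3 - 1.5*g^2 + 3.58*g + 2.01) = -24.9791*g^4 - 9.464*g^3 - 14.2202*g^2 - 26.1149*g - 8.241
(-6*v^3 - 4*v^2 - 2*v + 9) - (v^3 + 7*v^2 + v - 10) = -7*v^3 - 11*v^2 - 3*v + 19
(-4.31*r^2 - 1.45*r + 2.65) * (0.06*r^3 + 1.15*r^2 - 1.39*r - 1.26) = -0.2586*r^5 - 5.0435*r^4 + 4.4824*r^3 + 10.4936*r^2 - 1.8565*r - 3.339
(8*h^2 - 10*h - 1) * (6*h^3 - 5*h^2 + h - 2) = 48*h^5 - 100*h^4 + 52*h^3 - 21*h^2 + 19*h + 2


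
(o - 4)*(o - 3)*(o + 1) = o^3 - 6*o^2 + 5*o + 12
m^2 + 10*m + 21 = (m + 3)*(m + 7)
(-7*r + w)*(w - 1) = -7*r*w + 7*r + w^2 - w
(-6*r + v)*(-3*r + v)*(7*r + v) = 126*r^3 - 45*r^2*v - 2*r*v^2 + v^3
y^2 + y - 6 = (y - 2)*(y + 3)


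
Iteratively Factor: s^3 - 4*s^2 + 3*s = (s - 3)*(s^2 - s) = (s - 3)*(s - 1)*(s)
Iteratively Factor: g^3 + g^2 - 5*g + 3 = (g - 1)*(g^2 + 2*g - 3) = (g - 1)*(g + 3)*(g - 1)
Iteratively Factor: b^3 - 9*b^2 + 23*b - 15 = (b - 3)*(b^2 - 6*b + 5) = (b - 5)*(b - 3)*(b - 1)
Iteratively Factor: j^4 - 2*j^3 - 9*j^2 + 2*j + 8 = (j - 1)*(j^3 - j^2 - 10*j - 8) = (j - 4)*(j - 1)*(j^2 + 3*j + 2) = (j - 4)*(j - 1)*(j + 1)*(j + 2)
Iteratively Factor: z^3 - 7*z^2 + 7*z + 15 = (z - 3)*(z^2 - 4*z - 5) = (z - 3)*(z + 1)*(z - 5)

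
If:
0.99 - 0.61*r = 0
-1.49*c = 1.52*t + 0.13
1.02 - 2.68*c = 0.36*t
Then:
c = 0.45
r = 1.62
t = -0.53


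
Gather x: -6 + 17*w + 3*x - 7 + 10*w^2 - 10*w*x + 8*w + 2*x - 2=10*w^2 + 25*w + x*(5 - 10*w) - 15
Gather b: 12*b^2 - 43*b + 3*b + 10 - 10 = 12*b^2 - 40*b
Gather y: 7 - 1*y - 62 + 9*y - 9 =8*y - 64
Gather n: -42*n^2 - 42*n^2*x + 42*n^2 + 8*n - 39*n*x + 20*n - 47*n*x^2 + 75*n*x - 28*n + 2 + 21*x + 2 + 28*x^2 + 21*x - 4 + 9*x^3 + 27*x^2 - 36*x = -42*n^2*x + n*(-47*x^2 + 36*x) + 9*x^3 + 55*x^2 + 6*x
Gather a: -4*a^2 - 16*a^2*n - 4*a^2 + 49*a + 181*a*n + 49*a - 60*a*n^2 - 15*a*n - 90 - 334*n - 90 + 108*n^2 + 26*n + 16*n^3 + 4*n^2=a^2*(-16*n - 8) + a*(-60*n^2 + 166*n + 98) + 16*n^3 + 112*n^2 - 308*n - 180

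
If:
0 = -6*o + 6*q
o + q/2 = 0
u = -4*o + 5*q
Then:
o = 0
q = 0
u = 0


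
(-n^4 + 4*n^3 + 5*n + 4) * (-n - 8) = n^5 + 4*n^4 - 32*n^3 - 5*n^2 - 44*n - 32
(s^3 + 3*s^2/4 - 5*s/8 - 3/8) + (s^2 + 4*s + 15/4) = s^3 + 7*s^2/4 + 27*s/8 + 27/8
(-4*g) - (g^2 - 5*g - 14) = -g^2 + g + 14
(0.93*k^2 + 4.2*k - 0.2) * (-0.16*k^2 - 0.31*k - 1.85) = -0.1488*k^4 - 0.9603*k^3 - 2.9905*k^2 - 7.708*k + 0.37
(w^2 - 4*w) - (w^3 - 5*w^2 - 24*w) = -w^3 + 6*w^2 + 20*w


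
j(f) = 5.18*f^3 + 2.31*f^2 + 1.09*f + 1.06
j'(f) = 15.54*f^2 + 4.62*f + 1.09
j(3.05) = 172.84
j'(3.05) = 159.74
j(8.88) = 3820.07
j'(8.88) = 1267.51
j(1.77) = 38.95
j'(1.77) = 57.95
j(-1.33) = -8.49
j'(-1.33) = 22.43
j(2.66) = 117.80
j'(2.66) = 123.33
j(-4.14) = -331.42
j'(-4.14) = 248.31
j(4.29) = 457.23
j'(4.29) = 306.91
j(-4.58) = -453.13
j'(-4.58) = 305.90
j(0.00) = 1.06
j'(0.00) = 1.09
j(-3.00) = -121.28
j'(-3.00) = 127.09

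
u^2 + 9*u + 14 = (u + 2)*(u + 7)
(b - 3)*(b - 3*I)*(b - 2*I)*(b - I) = b^4 - 3*b^3 - 6*I*b^3 - 11*b^2 + 18*I*b^2 + 33*b + 6*I*b - 18*I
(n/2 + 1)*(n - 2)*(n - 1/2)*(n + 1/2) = n^4/2 - 17*n^2/8 + 1/2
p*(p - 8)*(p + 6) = p^3 - 2*p^2 - 48*p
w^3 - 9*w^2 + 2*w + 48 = (w - 8)*(w - 3)*(w + 2)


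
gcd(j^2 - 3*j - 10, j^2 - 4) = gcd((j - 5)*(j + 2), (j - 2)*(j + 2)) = j + 2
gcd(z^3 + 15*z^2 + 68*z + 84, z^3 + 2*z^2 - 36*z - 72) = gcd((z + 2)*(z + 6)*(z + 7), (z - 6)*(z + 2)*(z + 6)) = z^2 + 8*z + 12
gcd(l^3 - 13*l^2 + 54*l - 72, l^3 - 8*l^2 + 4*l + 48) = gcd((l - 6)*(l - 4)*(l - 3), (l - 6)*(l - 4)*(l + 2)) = l^2 - 10*l + 24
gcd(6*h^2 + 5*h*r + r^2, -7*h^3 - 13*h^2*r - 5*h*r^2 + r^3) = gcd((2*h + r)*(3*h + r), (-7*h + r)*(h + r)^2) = 1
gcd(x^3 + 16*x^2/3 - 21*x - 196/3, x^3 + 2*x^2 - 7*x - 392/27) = x + 7/3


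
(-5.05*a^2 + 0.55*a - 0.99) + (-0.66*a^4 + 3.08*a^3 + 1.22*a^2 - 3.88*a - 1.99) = -0.66*a^4 + 3.08*a^3 - 3.83*a^2 - 3.33*a - 2.98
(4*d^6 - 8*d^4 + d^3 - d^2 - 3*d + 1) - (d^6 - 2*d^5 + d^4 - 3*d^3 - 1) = 3*d^6 + 2*d^5 - 9*d^4 + 4*d^3 - d^2 - 3*d + 2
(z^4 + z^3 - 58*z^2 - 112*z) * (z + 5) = z^5 + 6*z^4 - 53*z^3 - 402*z^2 - 560*z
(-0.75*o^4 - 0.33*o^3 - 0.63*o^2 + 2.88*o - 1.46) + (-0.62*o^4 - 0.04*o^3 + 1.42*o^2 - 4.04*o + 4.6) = -1.37*o^4 - 0.37*o^3 + 0.79*o^2 - 1.16*o + 3.14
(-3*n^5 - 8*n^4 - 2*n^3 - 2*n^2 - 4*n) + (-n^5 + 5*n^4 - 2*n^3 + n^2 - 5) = -4*n^5 - 3*n^4 - 4*n^3 - n^2 - 4*n - 5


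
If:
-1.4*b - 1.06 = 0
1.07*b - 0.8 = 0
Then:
No Solution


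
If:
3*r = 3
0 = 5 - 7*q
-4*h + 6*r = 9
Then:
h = -3/4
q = 5/7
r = 1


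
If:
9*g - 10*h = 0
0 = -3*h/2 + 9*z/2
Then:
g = 10*z/3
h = 3*z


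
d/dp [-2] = 0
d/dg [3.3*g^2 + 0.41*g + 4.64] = 6.6*g + 0.41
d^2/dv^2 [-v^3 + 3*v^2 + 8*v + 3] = 6 - 6*v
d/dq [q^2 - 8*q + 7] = 2*q - 8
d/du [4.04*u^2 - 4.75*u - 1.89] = 8.08*u - 4.75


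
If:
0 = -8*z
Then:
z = 0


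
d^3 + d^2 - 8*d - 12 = (d - 3)*(d + 2)^2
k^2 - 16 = (k - 4)*(k + 4)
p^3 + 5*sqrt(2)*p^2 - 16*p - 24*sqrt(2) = (p - 2*sqrt(2))*(p + sqrt(2))*(p + 6*sqrt(2))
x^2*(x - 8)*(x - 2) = x^4 - 10*x^3 + 16*x^2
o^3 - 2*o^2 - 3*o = o*(o - 3)*(o + 1)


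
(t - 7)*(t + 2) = t^2 - 5*t - 14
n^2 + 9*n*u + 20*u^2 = (n + 4*u)*(n + 5*u)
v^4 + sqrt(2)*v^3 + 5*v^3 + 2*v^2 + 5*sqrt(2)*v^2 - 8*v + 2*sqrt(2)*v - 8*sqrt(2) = (v - 1)*(v + 2)*(v + 4)*(v + sqrt(2))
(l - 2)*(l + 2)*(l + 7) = l^3 + 7*l^2 - 4*l - 28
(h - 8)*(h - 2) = h^2 - 10*h + 16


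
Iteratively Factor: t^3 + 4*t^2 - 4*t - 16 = (t + 4)*(t^2 - 4) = (t - 2)*(t + 4)*(t + 2)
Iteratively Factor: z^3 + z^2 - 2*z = (z)*(z^2 + z - 2) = z*(z - 1)*(z + 2)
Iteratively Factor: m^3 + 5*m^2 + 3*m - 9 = (m - 1)*(m^2 + 6*m + 9) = (m - 1)*(m + 3)*(m + 3)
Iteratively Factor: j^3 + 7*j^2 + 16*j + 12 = (j + 2)*(j^2 + 5*j + 6) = (j + 2)*(j + 3)*(j + 2)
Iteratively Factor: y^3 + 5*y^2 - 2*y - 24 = (y + 4)*(y^2 + y - 6) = (y - 2)*(y + 4)*(y + 3)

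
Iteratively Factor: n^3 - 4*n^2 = (n - 4)*(n^2) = n*(n - 4)*(n)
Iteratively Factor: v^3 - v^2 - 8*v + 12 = (v - 2)*(v^2 + v - 6) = (v - 2)*(v + 3)*(v - 2)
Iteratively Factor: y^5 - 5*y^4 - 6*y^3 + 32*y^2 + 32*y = (y + 1)*(y^4 - 6*y^3 + 32*y) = (y - 4)*(y + 1)*(y^3 - 2*y^2 - 8*y) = y*(y - 4)*(y + 1)*(y^2 - 2*y - 8) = y*(y - 4)^2*(y + 1)*(y + 2)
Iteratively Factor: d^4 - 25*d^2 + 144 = (d - 3)*(d^3 + 3*d^2 - 16*d - 48) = (d - 3)*(d + 3)*(d^2 - 16) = (d - 4)*(d - 3)*(d + 3)*(d + 4)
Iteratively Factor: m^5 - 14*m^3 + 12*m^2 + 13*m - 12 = (m - 1)*(m^4 + m^3 - 13*m^2 - m + 12) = (m - 1)^2*(m^3 + 2*m^2 - 11*m - 12) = (m - 1)^2*(m + 1)*(m^2 + m - 12) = (m - 1)^2*(m + 1)*(m + 4)*(m - 3)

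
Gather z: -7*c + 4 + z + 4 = -7*c + z + 8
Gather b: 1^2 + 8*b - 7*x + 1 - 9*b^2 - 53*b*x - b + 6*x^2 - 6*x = -9*b^2 + b*(7 - 53*x) + 6*x^2 - 13*x + 2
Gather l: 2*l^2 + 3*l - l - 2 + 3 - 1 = 2*l^2 + 2*l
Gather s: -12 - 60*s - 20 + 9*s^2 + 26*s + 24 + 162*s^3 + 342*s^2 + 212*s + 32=162*s^3 + 351*s^2 + 178*s + 24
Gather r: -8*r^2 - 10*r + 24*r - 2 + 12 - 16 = -8*r^2 + 14*r - 6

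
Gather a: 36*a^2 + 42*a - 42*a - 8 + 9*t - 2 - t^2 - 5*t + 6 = 36*a^2 - t^2 + 4*t - 4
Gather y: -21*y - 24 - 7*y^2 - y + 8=-7*y^2 - 22*y - 16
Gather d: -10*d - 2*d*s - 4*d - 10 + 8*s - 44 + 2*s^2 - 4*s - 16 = d*(-2*s - 14) + 2*s^2 + 4*s - 70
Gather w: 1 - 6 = -5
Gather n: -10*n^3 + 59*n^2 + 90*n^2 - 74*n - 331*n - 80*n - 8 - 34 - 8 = -10*n^3 + 149*n^2 - 485*n - 50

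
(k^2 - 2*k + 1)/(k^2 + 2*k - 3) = (k - 1)/(k + 3)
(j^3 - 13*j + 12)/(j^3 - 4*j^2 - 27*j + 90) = (j^2 + 3*j - 4)/(j^2 - j - 30)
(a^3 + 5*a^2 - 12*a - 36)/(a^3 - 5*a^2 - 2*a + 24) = (a + 6)/(a - 4)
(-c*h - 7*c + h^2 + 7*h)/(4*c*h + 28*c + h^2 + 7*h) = (-c + h)/(4*c + h)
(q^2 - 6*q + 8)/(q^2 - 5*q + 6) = (q - 4)/(q - 3)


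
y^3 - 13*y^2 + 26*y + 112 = (y - 8)*(y - 7)*(y + 2)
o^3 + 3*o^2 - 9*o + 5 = (o - 1)^2*(o + 5)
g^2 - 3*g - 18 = (g - 6)*(g + 3)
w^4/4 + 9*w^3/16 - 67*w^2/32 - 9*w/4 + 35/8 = (w/4 + 1/2)*(w - 2)*(w - 5/4)*(w + 7/2)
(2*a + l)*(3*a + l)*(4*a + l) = 24*a^3 + 26*a^2*l + 9*a*l^2 + l^3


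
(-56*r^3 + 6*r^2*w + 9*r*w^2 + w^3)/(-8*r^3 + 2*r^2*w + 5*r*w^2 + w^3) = (14*r^2 - 5*r*w - w^2)/(2*r^2 - r*w - w^2)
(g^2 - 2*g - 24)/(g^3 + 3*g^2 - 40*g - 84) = (g + 4)/(g^2 + 9*g + 14)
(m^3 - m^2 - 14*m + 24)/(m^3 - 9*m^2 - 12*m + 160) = (m^2 - 5*m + 6)/(m^2 - 13*m + 40)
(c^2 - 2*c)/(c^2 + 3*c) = (c - 2)/(c + 3)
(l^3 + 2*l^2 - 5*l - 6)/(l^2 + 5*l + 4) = (l^2 + l - 6)/(l + 4)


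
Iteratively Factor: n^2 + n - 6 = (n + 3)*(n - 2)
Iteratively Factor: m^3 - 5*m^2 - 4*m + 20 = (m - 5)*(m^2 - 4) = (m - 5)*(m + 2)*(m - 2)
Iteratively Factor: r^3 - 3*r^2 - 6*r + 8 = (r - 1)*(r^2 - 2*r - 8) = (r - 1)*(r + 2)*(r - 4)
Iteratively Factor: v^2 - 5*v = (v - 5)*(v)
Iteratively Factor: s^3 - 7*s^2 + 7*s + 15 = (s + 1)*(s^2 - 8*s + 15) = (s - 5)*(s + 1)*(s - 3)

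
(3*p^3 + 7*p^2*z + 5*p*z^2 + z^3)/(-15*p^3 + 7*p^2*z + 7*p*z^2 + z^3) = (p^2 + 2*p*z + z^2)/(-5*p^2 + 4*p*z + z^2)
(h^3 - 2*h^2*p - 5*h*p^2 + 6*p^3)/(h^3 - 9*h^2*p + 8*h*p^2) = (-h^2 + h*p + 6*p^2)/(h*(-h + 8*p))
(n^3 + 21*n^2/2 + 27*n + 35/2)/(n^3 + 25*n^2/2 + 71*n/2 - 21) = (2*n^2 + 7*n + 5)/(2*n^2 + 11*n - 6)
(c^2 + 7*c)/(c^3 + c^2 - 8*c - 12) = c*(c + 7)/(c^3 + c^2 - 8*c - 12)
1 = 1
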